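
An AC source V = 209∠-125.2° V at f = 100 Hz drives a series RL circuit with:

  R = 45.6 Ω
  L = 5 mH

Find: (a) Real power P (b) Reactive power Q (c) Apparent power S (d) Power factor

Step 1 — Angular frequency: ω = 2π·f = 2π·100 = 628.3 rad/s.
Step 2 — Component impedances:
  R: Z = R = 45.6 Ω
  L: Z = jωL = j·628.3·0.005 = 0 + j3.142 Ω
Step 3 — Series combination: Z_total = R + L = 45.6 + j3.142 Ω = 45.71∠3.9° Ω.
Step 4 — Source phasor: V = 209∠-125.2° V = -120.5 - j170.8 V.
Step 5 — Current: I = V / Z = -2.886 - j3.546 A = 4.572∠-129.1° A.
Step 6 — Complex power: S = V·I* = 953.4 + j65.68 VA.
Step 7 — Real power: P = Re(S) = 953.4 W.
Step 8 — Reactive power: Q = Im(S) = 65.68 VAR.
Step 9 — Apparent power: |S| = 955.7 VA.
Step 10 — Power factor: PF = P/|S| = 0.9976 (lagging).

(a) P = 953.4 W  (b) Q = 65.68 VAR  (c) S = 955.7 VA  (d) PF = 0.9976 (lagging)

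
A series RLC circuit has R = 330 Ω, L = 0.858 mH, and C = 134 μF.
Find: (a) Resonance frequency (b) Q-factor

Step 1 — Resonance condition Im(Z)=0 gives ω₀ = 1/√(LC).
Step 2 — ω₀ = 1/√(0.000858·0.000134) = 2949 rad/s.
Step 3 — f₀ = ω₀/(2π) = 469.4 Hz.
Step 4 — Series Q: Q = ω₀L/R = 2949·0.000858/330 = 0.007668.

(a) f₀ = 469.4 Hz  (b) Q = 0.007668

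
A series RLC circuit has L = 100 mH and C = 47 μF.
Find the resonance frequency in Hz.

Step 1 — Resonance condition Im(Z)=0 gives ω₀ = 1/√(LC).
Step 2 — ω₀ = 1/√(0.1·4.7e-05) = 461.3 rad/s.
Step 3 — f₀ = ω₀/(2π) = 73.41 Hz.

f₀ = 73.41 Hz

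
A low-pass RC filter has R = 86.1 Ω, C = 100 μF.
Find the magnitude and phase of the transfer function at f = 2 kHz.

Step 1 — Angular frequency: ω = 2π·2000 = 1.257e+04 rad/s.
Step 2 — Transfer function: H(jω) = 1/(1 + jωRC).
Step 3 — Denominator: 1 + jωRC = 1 + j·1.257e+04·86.1·0.0001 = 1 + j108.2.
Step 4 — H = 8.542e-05 - j0.009242.
Step 5 — Magnitude: |H| = 0.009242 (-40.7 dB); phase: φ = -89.5°.

|H| = 0.009242 (-40.7 dB), φ = -89.5°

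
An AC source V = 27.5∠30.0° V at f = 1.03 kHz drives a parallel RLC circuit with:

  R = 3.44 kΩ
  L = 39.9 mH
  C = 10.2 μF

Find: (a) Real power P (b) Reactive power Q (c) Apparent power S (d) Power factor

Step 1 — Angular frequency: ω = 2π·f = 2π·1030 = 6472 rad/s.
Step 2 — Component impedances:
  R: Z = R = 3440 Ω
  L: Z = jωL = j·6472·0.0399 = 0 + j258.2 Ω
  C: Z = 1/(jωC) = -j/(ω·C) = 0 - j15.15 Ω
Step 3 — Parallel combination: 1/Z_total = 1/R + 1/L + 1/C; Z_total = 0.07529 - j16.09 Ω = 16.09∠-89.7° Ω.
Step 4 — Source phasor: V = 27.5∠30.0° V = 23.82 + j13.75 V.
Step 5 — Current: I = V / Z = -0.8475 + j1.484 A = 1.709∠119.7° A.
Step 6 — Complex power: S = V·I* = 0.2198 - j46.99 VA.
Step 7 — Real power: P = Re(S) = 0.2198 W.
Step 8 — Reactive power: Q = Im(S) = -46.99 VAR.
Step 9 — Apparent power: |S| = 46.99 VA.
Step 10 — Power factor: PF = P/|S| = 0.004678 (leading).

(a) P = 0.2198 W  (b) Q = -46.99 VAR  (c) S = 46.99 VA  (d) PF = 0.004678 (leading)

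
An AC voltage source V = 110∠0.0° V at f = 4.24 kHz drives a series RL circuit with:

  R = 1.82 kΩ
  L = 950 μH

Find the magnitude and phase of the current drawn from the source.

Step 1 — Angular frequency: ω = 2π·f = 2π·4240 = 2.664e+04 rad/s.
Step 2 — Component impedances:
  R: Z = R = 1820 Ω
  L: Z = jωL = j·2.664e+04·0.00095 = 0 + j25.31 Ω
Step 3 — Series combination: Z_total = R + L = 1820 + j25.31 Ω = 1820∠0.8° Ω.
Step 4 — Source phasor: V = 110∠0.0° V = 110 V.
Step 5 — Ohm's law: I = V / Z_total = (110) / (1820 + j25.31) = 0.06043 - j0.0008403 A.
Step 6 — Convert to polar: |I| = 0.06043 A, ∠I = -0.8°.

I = 0.06043∠-0.8° A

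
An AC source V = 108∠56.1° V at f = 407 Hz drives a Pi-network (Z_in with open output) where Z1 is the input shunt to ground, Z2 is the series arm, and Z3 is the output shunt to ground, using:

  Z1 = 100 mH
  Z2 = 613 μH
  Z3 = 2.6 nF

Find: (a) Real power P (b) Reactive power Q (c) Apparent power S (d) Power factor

Step 1 — Angular frequency: ω = 2π·f = 2π·407 = 2557 rad/s.
Step 2 — Component impedances:
  Z1: Z = jωL = j·2557·0.1 = 0 + j255.7 Ω
  Z2: Z = jωL = j·2557·0.000613 = 0 + j1.568 Ω
  Z3: Z = 1/(jωC) = -j/(ω·C) = 0 - j1.504e+05 Ω
Step 3 — With open output, the series arm Z2 and the output shunt Z3 appear in series to ground: Z2 + Z3 = 0 - j1.504e+05 Ω.
Step 4 — Parallel with input shunt Z1: Z_in = Z1 || (Z2 + Z3) = 0 + j256.2 Ω = 256.2∠90.0° Ω.
Step 5 — Source phasor: V = 108∠56.1° V = 60.24 + j89.64 V.
Step 6 — Current: I = V / Z = 0.3499 - j0.2352 A = 0.4216∠-33.9° A.
Step 7 — Complex power: S = V·I* = 0 + j45.53 VA.
Step 8 — Real power: P = Re(S) = 0 W.
Step 9 — Reactive power: Q = Im(S) = 45.53 VAR.
Step 10 — Apparent power: |S| = 45.53 VA.
Step 11 — Power factor: PF = P/|S| = 0 (lagging).

(a) P = 0 W  (b) Q = 45.53 VAR  (c) S = 45.53 VA  (d) PF = 0 (lagging)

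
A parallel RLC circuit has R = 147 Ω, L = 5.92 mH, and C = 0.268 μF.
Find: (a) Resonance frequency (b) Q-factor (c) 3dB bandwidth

Step 1 — Resonance: ω₀ = 1/√(LC) = 1/√(0.00592·2.68e-07) = 2.511e+04 rad/s.
Step 2 — f₀ = ω₀/(2π) = 3996 Hz.
Step 3 — Parallel Q: Q = R/(ω₀L) = 147/(2.511e+04·0.00592) = 0.9891.
Step 4 — Bandwidth: Δω = ω₀/Q = 2.538e+04 rad/s; BW = Δω/(2π) = 4040 Hz.

(a) f₀ = 3996 Hz  (b) Q = 0.9891  (c) BW = 4040 Hz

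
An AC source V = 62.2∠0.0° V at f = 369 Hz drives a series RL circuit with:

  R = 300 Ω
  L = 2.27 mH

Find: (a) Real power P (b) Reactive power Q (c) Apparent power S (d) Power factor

Step 1 — Angular frequency: ω = 2π·f = 2π·369 = 2318 rad/s.
Step 2 — Component impedances:
  R: Z = R = 300 Ω
  L: Z = jωL = j·2318·0.00227 = 0 + j5.263 Ω
Step 3 — Series combination: Z_total = R + L = 300 + j5.263 Ω = 300∠1.0° Ω.
Step 4 — Source phasor: V = 62.2∠0.0° V = 62.2 V.
Step 5 — Current: I = V / Z = 0.2073 - j0.003636 A = 0.2073∠-1.0° A.
Step 6 — Complex power: S = V·I* = 12.89 + j0.2262 VA.
Step 7 — Real power: P = Re(S) = 12.89 W.
Step 8 — Reactive power: Q = Im(S) = 0.2262 VAR.
Step 9 — Apparent power: |S| = 12.89 VA.
Step 10 — Power factor: PF = P/|S| = 0.9998 (lagging).

(a) P = 12.89 W  (b) Q = 0.2262 VAR  (c) S = 12.89 VA  (d) PF = 0.9998 (lagging)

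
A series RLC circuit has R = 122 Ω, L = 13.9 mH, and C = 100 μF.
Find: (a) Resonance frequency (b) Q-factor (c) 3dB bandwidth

Step 1 — Resonance condition Im(Z)=0 gives ω₀ = 1/√(LC).
Step 2 — ω₀ = 1/√(0.0139·0.0001) = 848.2 rad/s.
Step 3 — f₀ = ω₀/(2π) = 135 Hz.
Step 4 — Series Q: Q = ω₀L/R = 848.2·0.0139/122 = 0.09664.
Step 5 — 3dB bandwidth: Δω = ω₀/Q = 8777 rad/s; BW = Δω/(2π) = 1397 Hz.

(a) f₀ = 135 Hz  (b) Q = 0.09664  (c) BW = 1397 Hz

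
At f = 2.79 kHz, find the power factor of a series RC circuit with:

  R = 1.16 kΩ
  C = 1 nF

Step 1 — Angular frequency: ω = 2π·f = 2π·2790 = 1.753e+04 rad/s.
Step 2 — Component impedances:
  R: Z = R = 1160 Ω
  C: Z = 1/(jωC) = -j/(ω·C) = 0 - j5.704e+04 Ω
Step 3 — Series combination: Z_total = R + C = 1160 - j5.704e+04 Ω = 5.706e+04∠-88.8° Ω.
Step 4 — Power factor: PF = cos(φ) = Re(Z)/|Z| = 1160/5.706e+04 = 0.02033.
Step 5 — Type: Im(Z) = -5.704e+04 ⇒ leading (phase φ = -88.8°).

PF = 0.02033 (leading, φ = -88.8°)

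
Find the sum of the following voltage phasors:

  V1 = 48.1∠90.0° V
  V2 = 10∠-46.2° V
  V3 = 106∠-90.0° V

Step 1 — Convert each phasor to rectangular form:
  V1 = 48.1·(cos(90.0°) + j·sin(90.0°)) = 0 + j48.1 V
  V2 = 10·(cos(-46.2°) + j·sin(-46.2°)) = 6.921 - j7.218 V
  V3 = 106·(cos(-90.0°) + j·sin(-90.0°)) = 0 - j106 V
Step 2 — Sum components: V_total = 6.921 - j65.12 V.
Step 3 — Convert to polar: |V_total| = 65.48 V, ∠V_total = -83.9°.

V_total = 65.48∠-83.9° V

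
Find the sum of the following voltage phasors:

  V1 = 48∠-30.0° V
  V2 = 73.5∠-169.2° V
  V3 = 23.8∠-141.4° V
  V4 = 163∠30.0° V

Step 1 — Convert each phasor to rectangular form:
  V1 = 48·(cos(-30.0°) + j·sin(-30.0°)) = 41.57 - j24 V
  V2 = 73.5·(cos(-169.2°) + j·sin(-169.2°)) = -72.2 - j13.77 V
  V3 = 23.8·(cos(-141.4°) + j·sin(-141.4°)) = -18.6 - j14.85 V
  V4 = 163·(cos(30.0°) + j·sin(30.0°)) = 141.2 + j81.5 V
Step 2 — Sum components: V_total = 91.93 + j28.88 V.
Step 3 — Convert to polar: |V_total| = 96.36 V, ∠V_total = 17.4°.

V_total = 96.36∠17.4° V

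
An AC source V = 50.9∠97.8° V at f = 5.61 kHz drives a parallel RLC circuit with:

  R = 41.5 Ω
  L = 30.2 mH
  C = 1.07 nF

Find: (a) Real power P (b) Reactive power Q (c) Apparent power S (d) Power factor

Step 1 — Angular frequency: ω = 2π·f = 2π·5610 = 3.525e+04 rad/s.
Step 2 — Component impedances:
  R: Z = R = 41.5 Ω
  L: Z = jωL = j·3.525e+04·0.0302 = 0 + j1065 Ω
  C: Z = 1/(jωC) = -j/(ω·C) = 0 - j2.651e+04 Ω
Step 3 — Parallel combination: 1/Z_total = 1/R + 1/L + 1/C; Z_total = 41.44 + j1.551 Ω = 41.47∠2.1° Ω.
Step 4 — Source phasor: V = 50.9∠97.8° V = -6.908 + j50.43 V.
Step 5 — Current: I = V / Z = -0.121 + j1.221 A = 1.227∠95.7° A.
Step 6 — Complex power: S = V·I* = 62.43 + j2.336 VA.
Step 7 — Real power: P = Re(S) = 62.43 W.
Step 8 — Reactive power: Q = Im(S) = 2.336 VAR.
Step 9 — Apparent power: |S| = 62.47 VA.
Step 10 — Power factor: PF = P/|S| = 0.9993 (lagging).

(a) P = 62.43 W  (b) Q = 2.336 VAR  (c) S = 62.47 VA  (d) PF = 0.9993 (lagging)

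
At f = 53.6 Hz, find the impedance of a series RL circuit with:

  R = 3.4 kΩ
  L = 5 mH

Step 1 — Angular frequency: ω = 2π·f = 2π·53.6 = 336.8 rad/s.
Step 2 — Component impedances:
  R: Z = R = 3400 Ω
  L: Z = jωL = j·336.8·0.005 = 0 + j1.684 Ω
Step 3 — Series combination: Z_total = R + L = 3400 + j1.684 Ω = 3400∠0.0° Ω.

Z = 3400 + j1.684 Ω = 3400∠0.0° Ω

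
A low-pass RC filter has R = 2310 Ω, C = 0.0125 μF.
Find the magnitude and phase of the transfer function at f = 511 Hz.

Step 1 — Angular frequency: ω = 2π·511 = 3211 rad/s.
Step 2 — Transfer function: H(jω) = 1/(1 + jωRC).
Step 3 — Denominator: 1 + jωRC = 1 + j·3211·2310·1.25e-08 = 1 + j0.09271.
Step 4 — H = 0.9915 - j0.09192.
Step 5 — Magnitude: |H| = 0.9957 (-0.0 dB); phase: φ = -5.3°.

|H| = 0.9957 (-0.0 dB), φ = -5.3°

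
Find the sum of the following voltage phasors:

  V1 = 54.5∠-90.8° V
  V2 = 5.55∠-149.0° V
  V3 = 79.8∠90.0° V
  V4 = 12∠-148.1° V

Step 1 — Convert each phasor to rectangular form:
  V1 = 54.5·(cos(-90.8°) + j·sin(-90.8°)) = -0.7609 - j54.49 V
  V2 = 5.55·(cos(-149.0°) + j·sin(-149.0°)) = -4.757 - j2.858 V
  V3 = 79.8·(cos(90.0°) + j·sin(90.0°)) = 0 + j79.8 V
  V4 = 12·(cos(-148.1°) + j·sin(-148.1°)) = -10.19 - j6.341 V
Step 2 — Sum components: V_total = -15.71 + j16.11 V.
Step 3 — Convert to polar: |V_total| = 22.5 V, ∠V_total = 134.3°.

V_total = 22.5∠134.3° V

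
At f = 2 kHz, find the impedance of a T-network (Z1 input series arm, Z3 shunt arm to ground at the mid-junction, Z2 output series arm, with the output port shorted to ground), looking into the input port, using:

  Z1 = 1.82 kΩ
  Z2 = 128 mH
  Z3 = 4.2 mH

Step 1 — Angular frequency: ω = 2π·f = 2π·2000 = 1.257e+04 rad/s.
Step 2 — Component impedances:
  Z1: Z = R = 1820 Ω
  Z2: Z = jωL = j·1.257e+04·0.128 = 0 + j1608 Ω
  Z3: Z = jωL = j·1.257e+04·0.0042 = 0 + j52.78 Ω
Step 3 — With the output port shorted to ground, the output series arm Z2 runs from the junction to ground; the shunt arm Z3 also runs from the junction to ground. They appear in parallel: Z3 || Z2 = 0 + j51.1 Ω.
Step 4 — Series with input arm Z1: Z_in = Z1 + (Z3 || Z2) = 1820 + j51.1 Ω = 1821∠1.6° Ω.

Z = 1820 + j51.1 Ω = 1821∠1.6° Ω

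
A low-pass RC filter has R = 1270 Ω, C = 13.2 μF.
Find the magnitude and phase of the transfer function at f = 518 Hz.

Step 1 — Angular frequency: ω = 2π·518 = 3255 rad/s.
Step 2 — Transfer function: H(jω) = 1/(1 + jωRC).
Step 3 — Denominator: 1 + jωRC = 1 + j·3255·1270·1.32e-05 = 1 + j54.56.
Step 4 — H = 0.0003358 - j0.01832.
Step 5 — Magnitude: |H| = 0.01832 (-34.7 dB); phase: φ = -89.0°.

|H| = 0.01832 (-34.7 dB), φ = -89.0°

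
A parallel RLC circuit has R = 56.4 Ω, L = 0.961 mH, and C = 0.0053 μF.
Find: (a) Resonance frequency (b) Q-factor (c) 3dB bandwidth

Step 1 — Resonance: ω₀ = 1/√(LC) = 1/√(0.000961·5.3e-09) = 4.431e+05 rad/s.
Step 2 — f₀ = ω₀/(2π) = 7.052e+04 Hz.
Step 3 — Parallel Q: Q = R/(ω₀L) = 56.4/(4.431e+05·0.000961) = 0.1325.
Step 4 — Bandwidth: Δω = ω₀/Q = 3.345e+06 rad/s; BW = Δω/(2π) = 5.324e+05 Hz.

(a) f₀ = 7.052e+04 Hz  (b) Q = 0.1325  (c) BW = 5.324e+05 Hz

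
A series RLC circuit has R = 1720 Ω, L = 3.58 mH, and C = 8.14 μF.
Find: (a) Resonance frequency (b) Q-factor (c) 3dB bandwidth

Step 1 — Resonance: ω₀ = 1/√(LC) = 1/√(0.00358·8.14e-06) = 5858 rad/s.
Step 2 — f₀ = ω₀/(2π) = 932.3 Hz.
Step 3 — Series Q: Q = ω₀L/R = 5858·0.00358/1720 = 0.01219.
Step 4 — Bandwidth: Δω = ω₀/Q = 4.804e+05 rad/s; BW = Δω/(2π) = 7.647e+04 Hz.

(a) f₀ = 932.3 Hz  (b) Q = 0.01219  (c) BW = 7.647e+04 Hz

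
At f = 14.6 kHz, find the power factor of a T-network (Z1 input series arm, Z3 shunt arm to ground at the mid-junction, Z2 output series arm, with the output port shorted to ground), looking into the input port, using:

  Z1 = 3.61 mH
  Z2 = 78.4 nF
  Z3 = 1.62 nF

Step 1 — Angular frequency: ω = 2π·f = 2π·1.46e+04 = 9.173e+04 rad/s.
Step 2 — Component impedances:
  Z1: Z = jωL = j·9.173e+04·0.00361 = 0 + j331.2 Ω
  Z2: Z = 1/(jωC) = -j/(ω·C) = 0 - j139 Ω
  Z3: Z = 1/(jωC) = -j/(ω·C) = 0 - j6729 Ω
Step 3 — With the output port shorted to ground, the output series arm Z2 runs from the junction to ground; the shunt arm Z3 also runs from the junction to ground. They appear in parallel: Z3 || Z2 = 0 - j136.2 Ω.
Step 4 — Series with input arm Z1: Z_in = Z1 + (Z3 || Z2) = 0 + j194.9 Ω = 194.9∠90.0° Ω.
Step 5 — Power factor: PF = cos(φ) = Re(Z)/|Z| = 0/194.9 = 0.
Step 6 — Type: Im(Z) = 194.9 ⇒ lagging (phase φ = 90.0°).

PF = 0 (lagging, φ = 90.0°)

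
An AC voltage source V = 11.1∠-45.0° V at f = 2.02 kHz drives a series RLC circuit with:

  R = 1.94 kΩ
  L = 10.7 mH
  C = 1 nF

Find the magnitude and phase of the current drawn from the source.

Step 1 — Angular frequency: ω = 2π·f = 2π·2020 = 1.269e+04 rad/s.
Step 2 — Component impedances:
  R: Z = R = 1940 Ω
  L: Z = jωL = j·1.269e+04·0.0107 = 0 + j135.8 Ω
  C: Z = 1/(jωC) = -j/(ω·C) = 0 - j7.879e+04 Ω
Step 3 — Series combination: Z_total = R + L + C = 1940 - j7.865e+04 Ω = 7.868e+04∠-88.6° Ω.
Step 4 — Source phasor: V = 11.1∠-45.0° V = 7.849 - j7.849 V.
Step 5 — Ohm's law: I = V / Z_total = (7.849 - j7.849) / (1940 - j7.865e+04) = 0.0001022 + j9.727e-05 A.
Step 6 — Convert to polar: |I| = 0.0001411 A, ∠I = 43.6°.

I = 0.0001411∠43.6° A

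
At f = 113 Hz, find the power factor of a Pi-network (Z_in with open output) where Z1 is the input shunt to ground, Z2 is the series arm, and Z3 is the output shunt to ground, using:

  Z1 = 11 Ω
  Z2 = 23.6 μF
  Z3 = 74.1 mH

Step 1 — Angular frequency: ω = 2π·f = 2π·113 = 710 rad/s.
Step 2 — Component impedances:
  Z1: Z = R = 11 Ω
  Z2: Z = 1/(jωC) = -j/(ω·C) = 0 - j59.68 Ω
  Z3: Z = jωL = j·710·0.0741 = 0 + j52.61 Ω
Step 3 — With open output, the series arm Z2 and the output shunt Z3 appear in series to ground: Z2 + Z3 = 0 - j7.069 Ω.
Step 4 — Parallel with input shunt Z1: Z_in = Z1 || (Z2 + Z3) = 3.215 - j5.003 Ω = 5.947∠-57.3° Ω.
Step 5 — Power factor: PF = cos(φ) = Re(Z)/|Z| = 3.215/5.947 = 0.5406.
Step 6 — Type: Im(Z) = -5.003 ⇒ leading (phase φ = -57.3°).

PF = 0.5406 (leading, φ = -57.3°)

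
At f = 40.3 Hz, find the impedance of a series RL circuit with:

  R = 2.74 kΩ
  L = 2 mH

Step 1 — Angular frequency: ω = 2π·f = 2π·40.3 = 253.2 rad/s.
Step 2 — Component impedances:
  R: Z = R = 2740 Ω
  L: Z = jωL = j·253.2·0.002 = 0 + j0.5064 Ω
Step 3 — Series combination: Z_total = R + L = 2740 + j0.5064 Ω = 2740∠0.0° Ω.

Z = 2740 + j0.5064 Ω = 2740∠0.0° Ω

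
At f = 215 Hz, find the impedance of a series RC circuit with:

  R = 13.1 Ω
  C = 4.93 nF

Step 1 — Angular frequency: ω = 2π·f = 2π·215 = 1351 rad/s.
Step 2 — Component impedances:
  R: Z = R = 13.1 Ω
  C: Z = 1/(jωC) = -j/(ω·C) = 0 - j1.502e+05 Ω
Step 3 — Series combination: Z_total = R + C = 13.1 - j1.502e+05 Ω = 1.502e+05∠-90.0° Ω.

Z = 13.1 - j1.502e+05 Ω = 1.502e+05∠-90.0° Ω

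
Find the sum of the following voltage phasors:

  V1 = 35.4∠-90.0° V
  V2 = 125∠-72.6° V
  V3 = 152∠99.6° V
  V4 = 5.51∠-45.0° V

Step 1 — Convert each phasor to rectangular form:
  V1 = 35.4·(cos(-90.0°) + j·sin(-90.0°)) = 0 - j35.4 V
  V2 = 125·(cos(-72.6°) + j·sin(-72.6°)) = 37.38 - j119.3 V
  V3 = 152·(cos(99.6°) + j·sin(99.6°)) = -25.35 + j149.9 V
  V4 = 5.51·(cos(-45.0°) + j·sin(-45.0°)) = 3.896 - j3.896 V
Step 2 — Sum components: V_total = 15.93 - j8.705 V.
Step 3 — Convert to polar: |V_total| = 18.15 V, ∠V_total = -28.7°.

V_total = 18.15∠-28.7° V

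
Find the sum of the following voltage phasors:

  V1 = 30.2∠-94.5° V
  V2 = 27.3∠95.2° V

Step 1 — Convert each phasor to rectangular form:
  V1 = 30.2·(cos(-94.5°) + j·sin(-94.5°)) = -2.369 - j30.11 V
  V2 = 27.3·(cos(95.2°) + j·sin(95.2°)) = -2.474 + j27.19 V
Step 2 — Sum components: V_total = -4.844 - j2.919 V.
Step 3 — Convert to polar: |V_total| = 5.655 V, ∠V_total = -148.9°.

V_total = 5.655∠-148.9° V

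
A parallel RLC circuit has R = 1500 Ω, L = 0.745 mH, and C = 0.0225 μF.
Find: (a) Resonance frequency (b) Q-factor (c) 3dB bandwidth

Step 1 — Resonance: ω₀ = 1/√(LC) = 1/√(0.000745·2.25e-08) = 2.442e+05 rad/s.
Step 2 — f₀ = ω₀/(2π) = 3.887e+04 Hz.
Step 3 — Parallel Q: Q = R/(ω₀L) = 1500/(2.442e+05·0.000745) = 8.243.
Step 4 — Bandwidth: Δω = ω₀/Q = 2.963e+04 rad/s; BW = Δω/(2π) = 4716 Hz.

(a) f₀ = 3.887e+04 Hz  (b) Q = 8.243  (c) BW = 4716 Hz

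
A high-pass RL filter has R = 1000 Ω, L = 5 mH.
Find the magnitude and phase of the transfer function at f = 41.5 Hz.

Step 1 — Angular frequency: ω = 2π·41.5 = 260.8 rad/s.
Step 2 — Transfer function: H(jω) = jωL/(R + jωL).
Step 3 — Numerator jωL = j·1.304; denominator R + jωL = 1000 + j1.304.
Step 4 — H = 1.7e-06 + j0.001304.
Step 5 — Magnitude: |H| = 0.001304 (-57.7 dB); phase: φ = 89.9°.

|H| = 0.001304 (-57.7 dB), φ = 89.9°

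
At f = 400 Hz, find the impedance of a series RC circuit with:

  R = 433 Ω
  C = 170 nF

Step 1 — Angular frequency: ω = 2π·f = 2π·400 = 2513 rad/s.
Step 2 — Component impedances:
  R: Z = R = 433 Ω
  C: Z = 1/(jωC) = -j/(ω·C) = 0 - j2341 Ω
Step 3 — Series combination: Z_total = R + C = 433 - j2341 Ω = 2380∠-79.5° Ω.

Z = 433 - j2341 Ω = 2380∠-79.5° Ω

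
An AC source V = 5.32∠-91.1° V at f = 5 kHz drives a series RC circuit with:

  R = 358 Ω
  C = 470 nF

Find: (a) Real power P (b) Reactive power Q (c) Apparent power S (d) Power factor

Step 1 — Angular frequency: ω = 2π·f = 2π·5000 = 3.142e+04 rad/s.
Step 2 — Component impedances:
  R: Z = R = 358 Ω
  C: Z = 1/(jωC) = -j/(ω·C) = 0 - j67.73 Ω
Step 3 — Series combination: Z_total = R + C = 358 - j67.73 Ω = 364.3∠-10.7° Ω.
Step 4 — Source phasor: V = 5.32∠-91.1° V = -0.1021 - j5.319 V.
Step 5 — Current: I = V / Z = 0.002438 - j0.0144 A = 0.0146∠-80.4° A.
Step 6 — Complex power: S = V·I* = 0.07633 - j0.01444 VA.
Step 7 — Real power: P = Re(S) = 0.07633 W.
Step 8 — Reactive power: Q = Im(S) = -0.01444 VAR.
Step 9 — Apparent power: |S| = 0.07768 VA.
Step 10 — Power factor: PF = P/|S| = 0.9826 (leading).

(a) P = 0.07633 W  (b) Q = -0.01444 VAR  (c) S = 0.07768 VA  (d) PF = 0.9826 (leading)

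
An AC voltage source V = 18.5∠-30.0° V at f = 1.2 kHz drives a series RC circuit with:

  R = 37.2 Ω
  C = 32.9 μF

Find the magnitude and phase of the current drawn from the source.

Step 1 — Angular frequency: ω = 2π·f = 2π·1200 = 7540 rad/s.
Step 2 — Component impedances:
  R: Z = R = 37.2 Ω
  C: Z = 1/(jωC) = -j/(ω·C) = 0 - j4.031 Ω
Step 3 — Series combination: Z_total = R + C = 37.2 - j4.031 Ω = 37.42∠-6.2° Ω.
Step 4 — Source phasor: V = 18.5∠-30.0° V = 16.02 - j9.25 V.
Step 5 — Ohm's law: I = V / Z_total = (16.02 - j9.25) / (37.2 - j4.031) = 0.4523 - j0.1996 A.
Step 6 — Convert to polar: |I| = 0.4944 A, ∠I = -23.8°.

I = 0.4944∠-23.8° A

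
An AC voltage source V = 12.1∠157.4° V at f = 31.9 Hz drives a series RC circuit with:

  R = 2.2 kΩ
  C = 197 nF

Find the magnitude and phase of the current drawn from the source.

Step 1 — Angular frequency: ω = 2π·f = 2π·31.9 = 200.4 rad/s.
Step 2 — Component impedances:
  R: Z = R = 2200 Ω
  C: Z = 1/(jωC) = -j/(ω·C) = 0 - j2.533e+04 Ω
Step 3 — Series combination: Z_total = R + C = 2200 - j2.533e+04 Ω = 2.542e+04∠-85.0° Ω.
Step 4 — Source phasor: V = 12.1∠157.4° V = -11.17 + j4.65 V.
Step 5 — Ohm's law: I = V / Z_total = (-11.17 + j4.65) / (2200 - j2.533e+04) = -0.0002203 - j0.000422 A.
Step 6 — Convert to polar: |I| = 0.000476 A, ∠I = -117.6°.

I = 0.000476∠-117.6° A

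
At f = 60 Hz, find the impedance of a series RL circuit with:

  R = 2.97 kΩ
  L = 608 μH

Step 1 — Angular frequency: ω = 2π·f = 2π·60 = 377 rad/s.
Step 2 — Component impedances:
  R: Z = R = 2970 Ω
  L: Z = jωL = j·377·0.000608 = 0 + j0.2292 Ω
Step 3 — Series combination: Z_total = R + L = 2970 + j0.2292 Ω = 2970∠0.0° Ω.

Z = 2970 + j0.2292 Ω = 2970∠0.0° Ω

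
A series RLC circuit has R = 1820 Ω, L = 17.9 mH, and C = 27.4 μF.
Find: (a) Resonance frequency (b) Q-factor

Step 1 — Resonance condition Im(Z)=0 gives ω₀ = 1/√(LC).
Step 2 — ω₀ = 1/√(0.0179·2.74e-05) = 1428 rad/s.
Step 3 — f₀ = ω₀/(2π) = 227.3 Hz.
Step 4 — Series Q: Q = ω₀L/R = 1428·0.0179/1820 = 0.01404.

(a) f₀ = 227.3 Hz  (b) Q = 0.01404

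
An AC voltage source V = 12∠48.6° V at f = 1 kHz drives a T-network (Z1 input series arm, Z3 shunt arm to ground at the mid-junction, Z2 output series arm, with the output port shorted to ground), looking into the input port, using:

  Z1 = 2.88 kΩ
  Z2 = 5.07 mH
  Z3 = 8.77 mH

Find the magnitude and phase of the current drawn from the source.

Step 1 — Angular frequency: ω = 2π·f = 2π·1000 = 6283 rad/s.
Step 2 — Component impedances:
  Z1: Z = R = 2880 Ω
  Z2: Z = jωL = j·6283·0.00507 = 0 + j31.86 Ω
  Z3: Z = jωL = j·6283·0.00877 = 0 + j55.1 Ω
Step 3 — With the output port shorted to ground, the output series arm Z2 runs from the junction to ground; the shunt arm Z3 also runs from the junction to ground. They appear in parallel: Z3 || Z2 = 0 + j20.19 Ω.
Step 4 — Series with input arm Z1: Z_in = Z1 + (Z3 || Z2) = 2880 + j20.19 Ω = 2880∠0.4° Ω.
Step 5 — Source phasor: V = 12∠48.6° V = 7.936 + j9.001 V.
Step 6 — Ohm's law: I = V / Z_total = (7.936 + j9.001) / (2880 + j20.19) = 0.002777 + j0.003106 A.
Step 7 — Convert to polar: |I| = 0.004167 A, ∠I = 48.2°.

I = 0.004167∠48.2° A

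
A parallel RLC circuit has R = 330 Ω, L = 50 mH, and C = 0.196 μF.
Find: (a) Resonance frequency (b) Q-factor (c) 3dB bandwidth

Step 1 — Resonance: ω₀ = 1/√(LC) = 1/√(0.05·1.96e-07) = 1.01e+04 rad/s.
Step 2 — f₀ = ω₀/(2π) = 1608 Hz.
Step 3 — Parallel Q: Q = R/(ω₀L) = 330/(1.01e+04·0.05) = 0.6534.
Step 4 — Bandwidth: Δω = ω₀/Q = 1.546e+04 rad/s; BW = Δω/(2π) = 2461 Hz.

(a) f₀ = 1608 Hz  (b) Q = 0.6534  (c) BW = 2461 Hz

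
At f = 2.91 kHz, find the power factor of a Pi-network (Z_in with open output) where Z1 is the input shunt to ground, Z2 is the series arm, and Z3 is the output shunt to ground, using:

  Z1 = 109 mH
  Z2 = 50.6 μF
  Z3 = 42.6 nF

Step 1 — Angular frequency: ω = 2π·f = 2π·2910 = 1.828e+04 rad/s.
Step 2 — Component impedances:
  Z1: Z = jωL = j·1.828e+04·0.109 = 0 + j1993 Ω
  Z2: Z = 1/(jωC) = -j/(ω·C) = 0 - j1.081 Ω
  Z3: Z = 1/(jωC) = -j/(ω·C) = 0 - j1284 Ω
Step 3 — With open output, the series arm Z2 and the output shunt Z3 appear in series to ground: Z2 + Z3 = 0 - j1285 Ω.
Step 4 — Parallel with input shunt Z1: Z_in = Z1 || (Z2 + Z3) = 0 - j3617 Ω = 3617∠-90.0° Ω.
Step 5 — Power factor: PF = cos(φ) = Re(Z)/|Z| = 0/3617 = 0.
Step 6 — Type: Im(Z) = -3617 ⇒ leading (phase φ = -90.0°).

PF = 0 (leading, φ = -90.0°)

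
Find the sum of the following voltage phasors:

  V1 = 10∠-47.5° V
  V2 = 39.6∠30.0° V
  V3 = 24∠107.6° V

Step 1 — Convert each phasor to rectangular form:
  V1 = 10·(cos(-47.5°) + j·sin(-47.5°)) = 6.756 - j7.373 V
  V2 = 39.6·(cos(30.0°) + j·sin(30.0°)) = 34.29 + j19.8 V
  V3 = 24·(cos(107.6°) + j·sin(107.6°)) = -7.257 + j22.88 V
Step 2 — Sum components: V_total = 33.79 + j35.3 V.
Step 3 — Convert to polar: |V_total| = 48.87 V, ∠V_total = 46.3°.

V_total = 48.87∠46.3° V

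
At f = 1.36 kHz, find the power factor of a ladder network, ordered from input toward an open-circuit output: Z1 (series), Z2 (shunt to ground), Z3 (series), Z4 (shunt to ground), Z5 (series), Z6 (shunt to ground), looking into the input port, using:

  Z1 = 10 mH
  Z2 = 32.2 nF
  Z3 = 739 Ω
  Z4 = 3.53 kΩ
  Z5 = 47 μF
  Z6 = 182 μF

Step 1 — Angular frequency: ω = 2π·f = 2π·1360 = 8545 rad/s.
Step 2 — Component impedances:
  Z1: Z = jωL = j·8545·0.01 = 0 + j85.45 Ω
  Z2: Z = 1/(jωC) = -j/(ω·C) = 0 - j3634 Ω
  Z3: Z = R = 739 Ω
  Z4: Z = R = 3530 Ω
  Z5: Z = 1/(jωC) = -j/(ω·C) = 0 - j2.49 Ω
  Z6: Z = 1/(jωC) = -j/(ω·C) = 0 - j0.643 Ω
Step 3 — Ladder network (open output): work backward from the far end, alternating series and parallel combinations. Z_in = 708.5 - j61.62 Ω = 711.2∠-5.0° Ω.
Step 4 — Power factor: PF = cos(φ) = Re(Z)/|Z| = 708.5/711.2 = 0.9962.
Step 5 — Type: Im(Z) = -61.62 ⇒ leading (phase φ = -5.0°).

PF = 0.9962 (leading, φ = -5.0°)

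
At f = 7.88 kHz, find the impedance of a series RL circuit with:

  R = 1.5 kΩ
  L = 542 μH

Step 1 — Angular frequency: ω = 2π·f = 2π·7880 = 4.951e+04 rad/s.
Step 2 — Component impedances:
  R: Z = R = 1500 Ω
  L: Z = jωL = j·4.951e+04·0.000542 = 0 + j26.84 Ω
Step 3 — Series combination: Z_total = R + L = 1500 + j26.84 Ω = 1500∠1.0° Ω.

Z = 1500 + j26.84 Ω = 1500∠1.0° Ω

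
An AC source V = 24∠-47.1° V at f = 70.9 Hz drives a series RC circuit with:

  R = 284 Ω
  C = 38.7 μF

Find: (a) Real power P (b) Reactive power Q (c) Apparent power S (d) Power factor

Step 1 — Angular frequency: ω = 2π·f = 2π·70.9 = 445.5 rad/s.
Step 2 — Component impedances:
  R: Z = R = 284 Ω
  C: Z = 1/(jωC) = -j/(ω·C) = 0 - j58 Ω
Step 3 — Series combination: Z_total = R + C = 284 - j58 Ω = 289.9∠-11.5° Ω.
Step 4 — Source phasor: V = 24∠-47.1° V = 16.34 - j17.58 V.
Step 5 — Current: I = V / Z = 0.06736 - j0.04815 A = 0.0828∠-35.6° A.
Step 6 — Complex power: S = V·I* = 1.947 - j0.3976 VA.
Step 7 — Real power: P = Re(S) = 1.947 W.
Step 8 — Reactive power: Q = Im(S) = -0.3976 VAR.
Step 9 — Apparent power: |S| = 1.987 VA.
Step 10 — Power factor: PF = P/|S| = 0.9798 (leading).

(a) P = 1.947 W  (b) Q = -0.3976 VAR  (c) S = 1.987 VA  (d) PF = 0.9798 (leading)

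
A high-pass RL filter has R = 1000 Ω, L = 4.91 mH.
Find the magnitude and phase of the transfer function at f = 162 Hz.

Step 1 — Angular frequency: ω = 2π·162 = 1018 rad/s.
Step 2 — Transfer function: H(jω) = jωL/(R + jωL).
Step 3 — Numerator jωL = j·4.998; denominator R + jωL = 1000 + j4.998.
Step 4 — H = 2.498e-05 + j0.004998.
Step 5 — Magnitude: |H| = 0.004998 (-46.0 dB); phase: φ = 89.7°.

|H| = 0.004998 (-46.0 dB), φ = 89.7°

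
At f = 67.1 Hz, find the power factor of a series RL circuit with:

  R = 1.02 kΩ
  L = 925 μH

Step 1 — Angular frequency: ω = 2π·f = 2π·67.1 = 421.6 rad/s.
Step 2 — Component impedances:
  R: Z = R = 1020 Ω
  L: Z = jωL = j·421.6·0.000925 = 0 + j0.39 Ω
Step 3 — Series combination: Z_total = R + L = 1020 + j0.39 Ω = 1020∠0.0° Ω.
Step 4 — Power factor: PF = cos(φ) = Re(Z)/|Z| = 1020/1020 = 1.
Step 5 — Type: Im(Z) = 0.39 ⇒ lagging (phase φ = 0.0°).

PF = 1 (lagging, φ = 0.0°)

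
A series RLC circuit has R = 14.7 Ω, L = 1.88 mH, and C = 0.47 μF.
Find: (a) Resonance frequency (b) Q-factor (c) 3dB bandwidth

Step 1 — Resonance condition Im(Z)=0 gives ω₀ = 1/√(LC).
Step 2 — ω₀ = 1/√(0.00188·4.7e-07) = 3.364e+04 rad/s.
Step 3 — f₀ = ω₀/(2π) = 5354 Hz.
Step 4 — Series Q: Q = ω₀L/R = 3.364e+04·0.00188/14.7 = 4.302.
Step 5 — 3dB bandwidth: Δω = ω₀/Q = 7819 rad/s; BW = Δω/(2π) = 1244 Hz.

(a) f₀ = 5354 Hz  (b) Q = 4.302  (c) BW = 1244 Hz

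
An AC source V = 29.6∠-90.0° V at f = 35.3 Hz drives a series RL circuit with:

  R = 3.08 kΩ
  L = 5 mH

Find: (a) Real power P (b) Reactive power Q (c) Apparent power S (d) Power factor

Step 1 — Angular frequency: ω = 2π·f = 2π·35.3 = 221.8 rad/s.
Step 2 — Component impedances:
  R: Z = R = 3080 Ω
  L: Z = jωL = j·221.8·0.005 = 0 + j1.109 Ω
Step 3 — Series combination: Z_total = R + L = 3080 + j1.109 Ω = 3080∠0.0° Ω.
Step 4 — Source phasor: V = 29.6∠-90.0° V = 0 - j29.6 V.
Step 5 — Current: I = V / Z = -3.46e-06 - j0.00961 A = 0.00961∠-90.0° A.
Step 6 — Complex power: S = V·I* = 0.2845 + j0.0001024 VA.
Step 7 — Real power: P = Re(S) = 0.2845 W.
Step 8 — Reactive power: Q = Im(S) = 0.0001024 VAR.
Step 9 — Apparent power: |S| = 0.2845 VA.
Step 10 — Power factor: PF = P/|S| = 1 (lagging).

(a) P = 0.2845 W  (b) Q = 0.0001024 VAR  (c) S = 0.2845 VA  (d) PF = 1 (lagging)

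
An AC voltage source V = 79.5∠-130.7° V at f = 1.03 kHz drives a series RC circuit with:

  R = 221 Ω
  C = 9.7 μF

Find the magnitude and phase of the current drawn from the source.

Step 1 — Angular frequency: ω = 2π·f = 2π·1030 = 6472 rad/s.
Step 2 — Component impedances:
  R: Z = R = 221 Ω
  C: Z = 1/(jωC) = -j/(ω·C) = 0 - j15.93 Ω
Step 3 — Series combination: Z_total = R + C = 221 - j15.93 Ω = 221.6∠-4.1° Ω.
Step 4 — Source phasor: V = 79.5∠-130.7° V = -51.84 - j60.27 V.
Step 5 — Ohm's law: I = V / Z_total = (-51.84 - j60.27) / (221 - j15.93) = -0.2138 - j0.2881 A.
Step 6 — Convert to polar: |I| = 0.3588 A, ∠I = -126.6°.

I = 0.3588∠-126.6° A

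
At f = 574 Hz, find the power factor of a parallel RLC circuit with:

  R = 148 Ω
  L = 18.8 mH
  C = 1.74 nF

Step 1 — Angular frequency: ω = 2π·f = 2π·574 = 3607 rad/s.
Step 2 — Component impedances:
  R: Z = R = 148 Ω
  L: Z = jωL = j·3607·0.0188 = 0 + j67.8 Ω
  C: Z = 1/(jωC) = -j/(ω·C) = 0 - j1.594e+05 Ω
Step 3 — Parallel combination: 1/Z_total = 1/R + 1/L + 1/C; Z_total = 25.69 + j56.06 Ω = 61.66∠65.4° Ω.
Step 4 — Power factor: PF = cos(φ) = Re(Z)/|Z| = 25.69/61.66 = 0.4166.
Step 5 — Type: Im(Z) = 56.06 ⇒ lagging (phase φ = 65.4°).

PF = 0.4166 (lagging, φ = 65.4°)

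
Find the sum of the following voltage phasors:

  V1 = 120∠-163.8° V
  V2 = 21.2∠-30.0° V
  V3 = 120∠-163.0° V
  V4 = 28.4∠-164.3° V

Step 1 — Convert each phasor to rectangular form:
  V1 = 120·(cos(-163.8°) + j·sin(-163.8°)) = -115.2 - j33.48 V
  V2 = 21.2·(cos(-30.0°) + j·sin(-30.0°)) = 18.36 - j10.6 V
  V3 = 120·(cos(-163.0°) + j·sin(-163.0°)) = -114.8 - j35.08 V
  V4 = 28.4·(cos(-164.3°) + j·sin(-164.3°)) = -27.34 - j7.685 V
Step 2 — Sum components: V_total = -239 - j86.85 V.
Step 3 — Convert to polar: |V_total| = 254.3 V, ∠V_total = -160.0°.

V_total = 254.3∠-160.0° V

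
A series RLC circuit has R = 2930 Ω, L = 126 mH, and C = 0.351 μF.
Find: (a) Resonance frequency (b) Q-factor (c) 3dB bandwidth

Step 1 — Resonance: ω₀ = 1/√(LC) = 1/√(0.126·3.51e-07) = 4755 rad/s.
Step 2 — f₀ = ω₀/(2π) = 756.8 Hz.
Step 3 — Series Q: Q = ω₀L/R = 4755·0.126/2930 = 0.2045.
Step 4 — Bandwidth: Δω = ω₀/Q = 2.325e+04 rad/s; BW = Δω/(2π) = 3701 Hz.

(a) f₀ = 756.8 Hz  (b) Q = 0.2045  (c) BW = 3701 Hz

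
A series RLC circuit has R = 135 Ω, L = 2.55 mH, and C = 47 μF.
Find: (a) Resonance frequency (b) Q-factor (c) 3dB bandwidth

Step 1 — Resonance condition Im(Z)=0 gives ω₀ = 1/√(LC).
Step 2 — ω₀ = 1/√(0.00255·4.7e-05) = 2889 rad/s.
Step 3 — f₀ = ω₀/(2π) = 459.7 Hz.
Step 4 — Series Q: Q = ω₀L/R = 2889·0.00255/135 = 0.05456.
Step 5 — 3dB bandwidth: Δω = ω₀/Q = 5.294e+04 rad/s; BW = Δω/(2π) = 8426 Hz.

(a) f₀ = 459.7 Hz  (b) Q = 0.05456  (c) BW = 8426 Hz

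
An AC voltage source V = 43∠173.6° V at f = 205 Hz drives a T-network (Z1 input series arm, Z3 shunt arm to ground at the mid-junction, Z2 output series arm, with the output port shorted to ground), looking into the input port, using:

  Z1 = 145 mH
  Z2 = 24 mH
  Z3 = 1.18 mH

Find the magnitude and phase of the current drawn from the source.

Step 1 — Angular frequency: ω = 2π·f = 2π·205 = 1288 rad/s.
Step 2 — Component impedances:
  Z1: Z = jωL = j·1288·0.145 = 0 + j186.8 Ω
  Z2: Z = jωL = j·1288·0.024 = 0 + j30.91 Ω
  Z3: Z = jωL = j·1288·0.00118 = 0 + j1.52 Ω
Step 3 — With the output port shorted to ground, the output series arm Z2 runs from the junction to ground; the shunt arm Z3 also runs from the junction to ground. They appear in parallel: Z3 || Z2 = 0 + j1.449 Ω.
Step 4 — Series with input arm Z1: Z_in = Z1 + (Z3 || Z2) = 0 + j188.2 Ω = 188.2∠90.0° Ω.
Step 5 — Source phasor: V = 43∠173.6° V = -42.73 + j4.793 V.
Step 6 — Ohm's law: I = V / Z_total = (-42.73 + j4.793) / (0 + j188.2) = 0.02547 + j0.227 A.
Step 7 — Convert to polar: |I| = 0.2285 A, ∠I = 83.6°.

I = 0.2285∠83.6° A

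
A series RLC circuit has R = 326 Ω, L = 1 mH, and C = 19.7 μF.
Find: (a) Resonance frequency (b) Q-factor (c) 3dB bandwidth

Step 1 — Resonance condition Im(Z)=0 gives ω₀ = 1/√(LC).
Step 2 — ω₀ = 1/√(0.001·1.97e-05) = 7125 rad/s.
Step 3 — f₀ = ω₀/(2π) = 1134 Hz.
Step 4 — Series Q: Q = ω₀L/R = 7125·0.001/326 = 0.02185.
Step 5 — 3dB bandwidth: Δω = ω₀/Q = 3.26e+05 rad/s; BW = Δω/(2π) = 5.188e+04 Hz.

(a) f₀ = 1134 Hz  (b) Q = 0.02185  (c) BW = 5.188e+04 Hz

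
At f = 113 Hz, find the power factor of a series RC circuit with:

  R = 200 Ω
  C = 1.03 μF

Step 1 — Angular frequency: ω = 2π·f = 2π·113 = 710 rad/s.
Step 2 — Component impedances:
  R: Z = R = 200 Ω
  C: Z = 1/(jωC) = -j/(ω·C) = 0 - j1367 Ω
Step 3 — Series combination: Z_total = R + C = 200 - j1367 Ω = 1382∠-81.7° Ω.
Step 4 — Power factor: PF = cos(φ) = Re(Z)/|Z| = 200/1382 = 0.1447.
Step 5 — Type: Im(Z) = -1367 ⇒ leading (phase φ = -81.7°).

PF = 0.1447 (leading, φ = -81.7°)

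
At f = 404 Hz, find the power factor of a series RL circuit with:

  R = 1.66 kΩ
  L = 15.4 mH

Step 1 — Angular frequency: ω = 2π·f = 2π·404 = 2538 rad/s.
Step 2 — Component impedances:
  R: Z = R = 1660 Ω
  L: Z = jωL = j·2538·0.0154 = 0 + j39.09 Ω
Step 3 — Series combination: Z_total = R + L = 1660 + j39.09 Ω = 1660∠1.3° Ω.
Step 4 — Power factor: PF = cos(φ) = Re(Z)/|Z| = 1660/1660.5 = 0.9997.
Step 5 — Type: Im(Z) = 39.09 ⇒ lagging (phase φ = 1.3°).

PF = 0.9997 (lagging, φ = 1.3°)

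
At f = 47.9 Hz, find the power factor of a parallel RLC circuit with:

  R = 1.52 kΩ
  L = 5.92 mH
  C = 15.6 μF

Step 1 — Angular frequency: ω = 2π·f = 2π·47.9 = 301 rad/s.
Step 2 — Component impedances:
  R: Z = R = 1520 Ω
  L: Z = jωL = j·301·0.00592 = 0 + j1.782 Ω
  C: Z = 1/(jωC) = -j/(ω·C) = 0 - j213 Ω
Step 3 — Parallel combination: 1/Z_total = 1/R + 1/L + 1/C; Z_total = 0.002124 + j1.797 Ω = 1.797∠89.9° Ω.
Step 4 — Power factor: PF = cos(φ) = Re(Z)/|Z| = 0.002124/1.797 = 0.001182.
Step 5 — Type: Im(Z) = 1.797 ⇒ lagging (phase φ = 89.9°).

PF = 0.001182 (lagging, φ = 89.9°)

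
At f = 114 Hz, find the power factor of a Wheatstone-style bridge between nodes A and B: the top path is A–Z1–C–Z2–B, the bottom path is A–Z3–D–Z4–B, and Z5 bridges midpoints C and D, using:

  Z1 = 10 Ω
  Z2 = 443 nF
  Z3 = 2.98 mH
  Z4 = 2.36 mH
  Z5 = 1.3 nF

Step 1 — Angular frequency: ω = 2π·f = 2π·114 = 716.3 rad/s.
Step 2 — Component impedances:
  Z1: Z = R = 10 Ω
  Z2: Z = 1/(jωC) = -j/(ω·C) = 0 - j3151 Ω
  Z3: Z = jωL = j·716.3·0.00298 = 0 + j2.135 Ω
  Z4: Z = jωL = j·716.3·0.00236 = 0 + j1.69 Ω
  Z5: Z = 1/(jωC) = -j/(ω·C) = 0 - j1.074e+06 Ω
Step 3 — Bridge requires nodal analysis (the Z5 bridge couples midpoints C and D, so the two paths cannot be reduced to a simple series/parallel combination). Setting node B to ground and injecting 1 A at node A, the 3-node admittance system at A, C, D solves to V_A = Z_AB = 1.481e-05 + j3.83 Ω = 3.83∠90.0° Ω.
Step 4 — Power factor: PF = cos(φ) = Re(Z)/|Z| = 1.4815e-05/3.8296 = 3.869e-06.
Step 5 — Type: Im(Z) = 3.83 ⇒ lagging (phase φ = 90.0°).

PF = 3.869e-06 (lagging, φ = 90.0°)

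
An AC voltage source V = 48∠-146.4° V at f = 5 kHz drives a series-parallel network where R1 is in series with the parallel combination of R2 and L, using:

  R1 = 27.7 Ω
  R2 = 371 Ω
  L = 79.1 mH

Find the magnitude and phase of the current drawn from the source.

Step 1 — Angular frequency: ω = 2π·f = 2π·5000 = 3.142e+04 rad/s.
Step 2 — Component impedances:
  R1: Z = R = 27.7 Ω
  R2: Z = R = 371 Ω
  L: Z = jωL = j·3.142e+04·0.0791 = 0 + j2485 Ω
Step 3 — Parallel branch: R2 || L = 1/(1/R2 + 1/L) = 362.9 + j54.18 Ω.
Step 4 — Series with R1: Z_total = R1 + (R2 || L) = 390.6 + j54.18 Ω = 394.4∠7.9° Ω.
Step 5 — Source phasor: V = 48∠-146.4° V = -39.98 - j26.56 V.
Step 6 — Ohm's law: I = V / Z_total = (-39.98 - j26.56) / (390.6 + j54.18) = -0.1097 - j0.05279 A.
Step 7 — Convert to polar: |I| = 0.1217 A, ∠I = -154.3°.

I = 0.1217∠-154.3° A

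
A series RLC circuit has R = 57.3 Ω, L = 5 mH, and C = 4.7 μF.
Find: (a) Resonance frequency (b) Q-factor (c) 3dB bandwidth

Step 1 — Resonance condition Im(Z)=0 gives ω₀ = 1/√(LC).
Step 2 — ω₀ = 1/√(0.005·4.7e-06) = 6523 rad/s.
Step 3 — f₀ = ω₀/(2π) = 1038 Hz.
Step 4 — Series Q: Q = ω₀L/R = 6523·0.005/57.3 = 0.5692.
Step 5 — 3dB bandwidth: Δω = ω₀/Q = 1.146e+04 rad/s; BW = Δω/(2π) = 1824 Hz.

(a) f₀ = 1038 Hz  (b) Q = 0.5692  (c) BW = 1824 Hz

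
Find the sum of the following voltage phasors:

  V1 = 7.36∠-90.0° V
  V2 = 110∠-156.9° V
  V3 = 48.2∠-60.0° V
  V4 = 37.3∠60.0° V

Step 1 — Convert each phasor to rectangular form:
  V1 = 7.36·(cos(-90.0°) + j·sin(-90.0°)) = 0 - j7.36 V
  V2 = 110·(cos(-156.9°) + j·sin(-156.9°)) = -101.2 - j43.16 V
  V3 = 48.2·(cos(-60.0°) + j·sin(-60.0°)) = 24.1 - j41.74 V
  V4 = 37.3·(cos(60.0°) + j·sin(60.0°)) = 18.65 + j32.3 V
Step 2 — Sum components: V_total = -58.43 - j59.96 V.
Step 3 — Convert to polar: |V_total| = 83.72 V, ∠V_total = -134.3°.

V_total = 83.72∠-134.3° V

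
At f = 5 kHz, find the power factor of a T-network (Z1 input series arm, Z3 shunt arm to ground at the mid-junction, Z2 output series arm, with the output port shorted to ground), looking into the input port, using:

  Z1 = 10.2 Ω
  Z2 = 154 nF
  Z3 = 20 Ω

Step 1 — Angular frequency: ω = 2π·f = 2π·5000 = 3.142e+04 rad/s.
Step 2 — Component impedances:
  Z1: Z = R = 10.2 Ω
  Z2: Z = 1/(jωC) = -j/(ω·C) = 0 - j206.7 Ω
  Z3: Z = R = 20 Ω
Step 3 — With the output port shorted to ground, the output series arm Z2 runs from the junction to ground; the shunt arm Z3 also runs from the junction to ground. They appear in parallel: Z3 || Z2 = 19.81 - j1.917 Ω.
Step 4 — Series with input arm Z1: Z_in = Z1 + (Z3 || Z2) = 30.01 - j1.917 Ω = 30.08∠-3.7° Ω.
Step 5 — Power factor: PF = cos(φ) = Re(Z)/|Z| = 30.0145/30.0757 = 0.998.
Step 6 — Type: Im(Z) = -1.917 ⇒ leading (phase φ = -3.7°).

PF = 0.998 (leading, φ = -3.7°)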